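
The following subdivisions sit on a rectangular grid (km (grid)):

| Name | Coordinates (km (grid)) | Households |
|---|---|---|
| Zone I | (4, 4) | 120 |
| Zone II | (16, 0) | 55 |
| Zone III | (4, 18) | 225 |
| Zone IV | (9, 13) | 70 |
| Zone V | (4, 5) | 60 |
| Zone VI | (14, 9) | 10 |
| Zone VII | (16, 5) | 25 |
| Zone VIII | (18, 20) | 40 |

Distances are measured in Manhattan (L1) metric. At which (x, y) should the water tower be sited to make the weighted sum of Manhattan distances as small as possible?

(4, 13)

Manhattan distance separates: Σwᵢ(|x−xᵢ|+|y−yᵢ|) = Σwᵢ|x−xᵢ| + Σwᵢ|y−yᵢ|, so x and y are optimised independently as 1-D weighted medians.
Total weight W = 605; half = 302.5.
x-coordinate, sorted with cumulative weight:
  x=4 (Zone I, w=120) cum 120
  x=4 (Zone III, w=225) cum 345  ← median
  x=4 (Zone V, w=60) cum 405
  x=9 (Zone IV, w=70) cum 475
  x=14 (Zone VI, w=10) cum 485
  x=16 (Zone II, w=55) cum 540
  x=16 (Zone VII, w=25) cum 565
  x=18 (Zone VIII, w=40) cum 605
⇒ x* = 4
y-coordinate, sorted with cumulative weight:
  y=0 (Zone II, w=55) cum 55
  y=4 (Zone I, w=120) cum 175
  y=5 (Zone V, w=60) cum 235
  y=5 (Zone VII, w=25) cum 260
  y=9 (Zone VI, w=10) cum 270
  y=13 (Zone IV, w=70) cum 340  ← median
  y=18 (Zone III, w=225) cum 565
  y=20 (Zone VIII, w=40) cum 605
⇒ y* = 13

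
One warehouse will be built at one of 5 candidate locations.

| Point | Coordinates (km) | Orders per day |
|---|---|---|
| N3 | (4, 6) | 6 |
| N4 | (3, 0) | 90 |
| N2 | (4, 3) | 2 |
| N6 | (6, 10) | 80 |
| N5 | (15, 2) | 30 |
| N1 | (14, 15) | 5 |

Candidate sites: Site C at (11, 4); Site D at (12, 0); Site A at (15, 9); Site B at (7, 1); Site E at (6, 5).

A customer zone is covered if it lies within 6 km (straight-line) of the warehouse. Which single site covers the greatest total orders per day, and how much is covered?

Coverage radius r = 6 km; a point is covered iff (Δx)²+(Δy)² ≤ 6² = 36.
  Site C (11, 4): covers {N5} → 30
  Site D (12, 0): covers {N5} → 30
  Site A (15, 9): covers {none} → 0
  Site B (7, 1): covers {N3, N4, N2} → 98
  Site E (6, 5): covers {N3, N4, N2, N6} → 178
Maximum coverage at Site E: 178 orders per day.

Site E, covering 178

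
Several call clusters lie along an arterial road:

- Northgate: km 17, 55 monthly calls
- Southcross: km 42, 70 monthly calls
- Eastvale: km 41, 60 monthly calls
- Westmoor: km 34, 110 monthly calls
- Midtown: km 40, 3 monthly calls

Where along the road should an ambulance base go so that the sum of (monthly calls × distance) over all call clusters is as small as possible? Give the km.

For a sum of weighted absolute distances on a line, the optimum is the weighted median (not the mean). Total weight W = 298; half-weight = 149.
Sort by position and accumulate weight:
  km 17 (Northgate, w=55) → cum 55
  km 34 (Westmoor, w=110) → cum 165  ≥ 149 → median here
  km 40 (Midtown, w=3) → cum 168
  km 41 (Eastvale, w=60) → cum 228
  km 42 (Southcross, w=70) → cum 298
Optimal location: km 34.

x = 34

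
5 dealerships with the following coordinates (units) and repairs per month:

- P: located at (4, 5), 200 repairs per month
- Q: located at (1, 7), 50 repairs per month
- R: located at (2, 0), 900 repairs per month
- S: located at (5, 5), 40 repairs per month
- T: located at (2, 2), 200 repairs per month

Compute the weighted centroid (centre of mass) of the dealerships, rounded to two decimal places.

(2.34, 1.40)

The minimiser of Σwᵢ‖p−pᵢ‖² is the weighted centroid p* = (Σwᵢpᵢ)/(Σwᵢ).
Σwᵢ = 1390.
Σwᵢxᵢ = 200·4 + 50·1 + 900·2 + 40·5 + 200·2 = 3250.
Σwᵢyᵢ = 200·5 + 50·7 + 900·0 + 40·5 + 200·2 = 1950.
x* = 3250/1390 = 2.34, y* = 1950/1390 = 1.40.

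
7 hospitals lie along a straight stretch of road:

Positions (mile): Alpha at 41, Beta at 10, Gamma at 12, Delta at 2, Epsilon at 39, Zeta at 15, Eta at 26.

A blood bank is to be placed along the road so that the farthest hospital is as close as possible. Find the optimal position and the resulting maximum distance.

The 1-center on a line is the midpoint of the two extreme points: leftmost at 2, rightmost at 41.
Optimal location = (2 + 41)/2 = 21.5; maximum distance = (41 − 2)/2 = 19.5.

location 21.5, max distance 19.5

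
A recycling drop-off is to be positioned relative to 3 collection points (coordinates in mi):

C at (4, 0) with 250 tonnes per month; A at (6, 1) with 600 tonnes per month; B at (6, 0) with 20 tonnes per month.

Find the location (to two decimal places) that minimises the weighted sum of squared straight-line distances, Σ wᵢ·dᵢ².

The minimiser of Σwᵢ‖p−pᵢ‖² is the weighted centroid p* = (Σwᵢpᵢ)/(Σwᵢ).
Σwᵢ = 870.
Σwᵢxᵢ = 250·4 + 600·6 + 20·6 = 4720.
Σwᵢyᵢ = 250·0 + 600·1 + 20·0 = 600.
x* = 4720/870 = 5.43, y* = 600/870 = 0.69.

(5.43, 0.69)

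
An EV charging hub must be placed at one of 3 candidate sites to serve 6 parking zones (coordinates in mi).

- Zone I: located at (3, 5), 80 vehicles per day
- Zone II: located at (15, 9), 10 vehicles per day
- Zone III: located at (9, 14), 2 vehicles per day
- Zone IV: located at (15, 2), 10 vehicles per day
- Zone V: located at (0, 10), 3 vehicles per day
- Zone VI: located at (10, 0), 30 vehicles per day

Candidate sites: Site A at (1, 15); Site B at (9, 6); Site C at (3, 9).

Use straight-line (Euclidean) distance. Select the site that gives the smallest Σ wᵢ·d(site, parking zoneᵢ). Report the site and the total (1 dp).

Site B, total 853.8 mi

Total weighted distance at each candidate:
  Site A (1, 15): total = 1715.4
  Site B (9, 6): total = 853.8
  Site C (3, 9): total = 946.1
Minimum is at Site B with total 853.8 mi.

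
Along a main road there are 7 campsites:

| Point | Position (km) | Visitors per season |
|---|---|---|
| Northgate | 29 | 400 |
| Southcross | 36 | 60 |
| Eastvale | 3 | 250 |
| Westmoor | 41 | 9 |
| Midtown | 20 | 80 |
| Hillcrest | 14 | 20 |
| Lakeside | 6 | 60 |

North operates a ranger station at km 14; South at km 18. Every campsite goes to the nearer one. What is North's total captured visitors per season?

The indifferent point is the midpoint (14+18)/2 = 16; campsites left of it (closer to North at 14) go to North, those right go to South.
  Eastvale at 3 (w=250) → North
  Lakeside at 6 (w=60) → North
  Hillcrest at 14 (w=20) → North
  Midtown at 20 (w=80) → South
  Northgate at 29 (w=400) → South
  Southcross at 36 (w=60) → South
  Westmoor at 41 (w=9) → South
North captures 330; South captures 549.

330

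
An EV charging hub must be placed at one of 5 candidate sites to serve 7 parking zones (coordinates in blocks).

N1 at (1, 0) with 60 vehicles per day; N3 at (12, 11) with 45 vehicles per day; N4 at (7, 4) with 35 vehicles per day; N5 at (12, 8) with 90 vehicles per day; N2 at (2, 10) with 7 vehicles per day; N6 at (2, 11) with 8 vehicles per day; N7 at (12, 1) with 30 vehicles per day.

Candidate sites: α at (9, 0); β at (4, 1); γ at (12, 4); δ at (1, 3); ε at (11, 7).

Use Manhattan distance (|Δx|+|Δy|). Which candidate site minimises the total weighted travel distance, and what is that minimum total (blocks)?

Total weighted distance at each candidate:
  α (9, 0): total = 2693
  β (4, 1): total = 3023
  γ (12, 4): total = 2088
  δ (1, 3): total = 3238
  ε (11, 7): total = 2068
Minimum is at ε with total 2068 blocks.

ε, total 2068 blocks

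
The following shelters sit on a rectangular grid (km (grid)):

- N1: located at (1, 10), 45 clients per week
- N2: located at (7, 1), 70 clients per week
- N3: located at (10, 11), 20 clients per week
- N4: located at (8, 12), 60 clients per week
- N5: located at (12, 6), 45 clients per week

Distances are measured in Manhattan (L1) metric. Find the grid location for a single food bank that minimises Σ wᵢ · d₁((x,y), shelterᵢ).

(8, 10)

Manhattan distance separates: Σwᵢ(|x−xᵢ|+|y−yᵢ|) = Σwᵢ|x−xᵢ| + Σwᵢ|y−yᵢ|, so x and y are optimised independently as 1-D weighted medians.
Total weight W = 240; half = 120.
x-coordinate, sorted with cumulative weight:
  x=1 (N1, w=45) cum 45
  x=7 (N2, w=70) cum 115
  x=8 (N4, w=60) cum 175  ← median
  x=10 (N3, w=20) cum 195
  x=12 (N5, w=45) cum 240
⇒ x* = 8
y-coordinate, sorted with cumulative weight:
  y=1 (N2, w=70) cum 70
  y=6 (N5, w=45) cum 115
  y=10 (N1, w=45) cum 160  ← median
  y=11 (N3, w=20) cum 180
  y=12 (N4, w=60) cum 240
⇒ y* = 10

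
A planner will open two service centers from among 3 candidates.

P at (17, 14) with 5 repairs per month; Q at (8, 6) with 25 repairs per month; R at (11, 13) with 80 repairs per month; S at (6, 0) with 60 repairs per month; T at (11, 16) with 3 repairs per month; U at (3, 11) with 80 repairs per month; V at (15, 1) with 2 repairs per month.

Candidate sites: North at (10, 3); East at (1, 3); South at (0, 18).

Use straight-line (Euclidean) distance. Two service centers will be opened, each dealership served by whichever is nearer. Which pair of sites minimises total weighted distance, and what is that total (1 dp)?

Evaluate every pair (each demand assigned to the nearer of the two):
  {North, South}: total = 1912.9
  {North, East}: total = 1968.9
  {East, South}: total = 2265.3
Best pair: {North, South} with total 1912.9.

{North, South}, total 1912.9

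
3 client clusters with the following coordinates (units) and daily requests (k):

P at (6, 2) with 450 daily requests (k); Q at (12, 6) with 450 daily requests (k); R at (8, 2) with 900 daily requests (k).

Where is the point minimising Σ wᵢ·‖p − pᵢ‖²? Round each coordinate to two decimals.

(8.50, 3.00)

The minimiser of Σwᵢ‖p−pᵢ‖² is the weighted centroid p* = (Σwᵢpᵢ)/(Σwᵢ).
Σwᵢ = 1800.
Σwᵢxᵢ = 450·6 + 450·12 + 900·8 = 15300.
Σwᵢyᵢ = 450·2 + 450·6 + 900·2 = 5400.
x* = 15300/1800 = 8.50, y* = 5400/1800 = 3.00.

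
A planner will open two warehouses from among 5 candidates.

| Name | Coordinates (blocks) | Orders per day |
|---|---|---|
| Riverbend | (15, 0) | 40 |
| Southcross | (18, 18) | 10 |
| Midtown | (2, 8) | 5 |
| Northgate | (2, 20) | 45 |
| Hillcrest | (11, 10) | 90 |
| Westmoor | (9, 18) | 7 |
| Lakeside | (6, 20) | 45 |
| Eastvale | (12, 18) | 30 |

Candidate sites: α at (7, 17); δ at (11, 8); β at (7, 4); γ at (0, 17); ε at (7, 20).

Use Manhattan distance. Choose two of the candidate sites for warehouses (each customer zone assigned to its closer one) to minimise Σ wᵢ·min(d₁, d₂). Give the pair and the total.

{δ, ε}, total 1343

Evaluate every pair (each demand assigned to the nearer of the two):
  {δ, ε}: total = 1343
  {α, δ}: total = 1566
  {δ, γ}: total = 1905
  {β, ε}: total = 2063
  {α, β}: total = 2286
  {α, ε}: total = 2651
  {β, γ}: total = 2705
  {α, γ}: total = 2771
  {δ, β}: total = 2999
  {γ, ε}: total = 3073
Best pair: {δ, ε} with total 1343.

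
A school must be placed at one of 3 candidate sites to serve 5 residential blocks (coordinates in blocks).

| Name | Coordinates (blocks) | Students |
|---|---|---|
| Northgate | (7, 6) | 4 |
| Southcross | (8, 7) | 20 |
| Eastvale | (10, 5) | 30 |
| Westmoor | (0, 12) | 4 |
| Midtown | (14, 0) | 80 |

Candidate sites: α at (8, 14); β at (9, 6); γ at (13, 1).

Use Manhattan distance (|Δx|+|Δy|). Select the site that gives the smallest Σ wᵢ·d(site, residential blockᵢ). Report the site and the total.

Total weighted distance at each candidate:
  α (8, 14): total = 2146
  β (9, 6): total = 1048
  γ (13, 1): total = 730
Minimum is at γ with total 730 blocks.

γ, total 730 blocks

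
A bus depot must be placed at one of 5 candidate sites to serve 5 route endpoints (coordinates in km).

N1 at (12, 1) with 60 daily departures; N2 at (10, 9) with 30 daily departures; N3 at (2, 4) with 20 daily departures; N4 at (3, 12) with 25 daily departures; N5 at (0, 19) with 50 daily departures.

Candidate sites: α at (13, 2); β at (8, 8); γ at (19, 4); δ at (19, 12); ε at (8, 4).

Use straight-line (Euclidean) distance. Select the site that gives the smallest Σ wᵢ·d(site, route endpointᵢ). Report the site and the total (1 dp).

Total weighted distance at each candidate:
  α (13, 2): total = 1960.5
  β (8, 8): total = 1535.2
  γ (19, 4): total = 2763.4
  δ (19, 12): total = 2855.1
  ε (8, 4): total = 1667.4
Minimum is at β with total 1535.2 km.

β, total 1535.2 km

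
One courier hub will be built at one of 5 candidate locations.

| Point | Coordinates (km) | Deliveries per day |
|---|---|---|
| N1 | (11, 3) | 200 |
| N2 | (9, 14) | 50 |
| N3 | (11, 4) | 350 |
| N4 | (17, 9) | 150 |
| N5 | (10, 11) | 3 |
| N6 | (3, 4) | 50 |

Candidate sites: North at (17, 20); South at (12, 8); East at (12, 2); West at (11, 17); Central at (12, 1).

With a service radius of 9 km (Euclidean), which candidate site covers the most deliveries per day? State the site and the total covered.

South, covering 753

Coverage radius r = 9 km; a point is covered iff (Δx)²+(Δy)² ≤ 9² = 81.
  North (17, 20): covers {none} → 0
  South (12, 8): covers {N1, N2, N3, N4, N5} → 753
  East (12, 2): covers {N1, N3, N4} → 700
  West (11, 17): covers {N2, N5} → 53
  Central (12, 1): covers {N1, N3} → 550
Maximum coverage at South: 753 deliveries per day.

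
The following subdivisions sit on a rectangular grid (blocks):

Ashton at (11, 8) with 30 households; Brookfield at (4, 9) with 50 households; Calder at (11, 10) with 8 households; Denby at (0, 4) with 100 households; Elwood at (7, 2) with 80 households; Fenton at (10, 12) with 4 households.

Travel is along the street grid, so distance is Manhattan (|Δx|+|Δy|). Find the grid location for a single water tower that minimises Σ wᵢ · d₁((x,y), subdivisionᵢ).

(4, 4)

Manhattan distance separates: Σwᵢ(|x−xᵢ|+|y−yᵢ|) = Σwᵢ|x−xᵢ| + Σwᵢ|y−yᵢ|, so x and y are optimised independently as 1-D weighted medians.
Total weight W = 272; half = 136.
x-coordinate, sorted with cumulative weight:
  x=0 (Denby, w=100) cum 100
  x=4 (Brookfield, w=50) cum 150  ← median
  x=7 (Elwood, w=80) cum 230
  x=10 (Fenton, w=4) cum 234
  x=11 (Ashton, w=30) cum 264
  x=11 (Calder, w=8) cum 272
⇒ x* = 4
y-coordinate, sorted with cumulative weight:
  y=2 (Elwood, w=80) cum 80
  y=4 (Denby, w=100) cum 180  ← median
  y=8 (Ashton, w=30) cum 210
  y=9 (Brookfield, w=50) cum 260
  y=10 (Calder, w=8) cum 268
  y=12 (Fenton, w=4) cum 272
⇒ y* = 4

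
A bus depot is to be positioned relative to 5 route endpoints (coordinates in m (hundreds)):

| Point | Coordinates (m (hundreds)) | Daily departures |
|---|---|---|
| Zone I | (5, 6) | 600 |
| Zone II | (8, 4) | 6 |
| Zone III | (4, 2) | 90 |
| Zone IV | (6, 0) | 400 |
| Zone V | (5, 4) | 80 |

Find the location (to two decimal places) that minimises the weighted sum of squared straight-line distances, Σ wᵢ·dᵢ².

(5.28, 3.51)

The minimiser of Σwᵢ‖p−pᵢ‖² is the weighted centroid p* = (Σwᵢpᵢ)/(Σwᵢ).
Σwᵢ = 1176.
Σwᵢxᵢ = 600·5 + 6·8 + 90·4 + 400·6 + 80·5 = 6208.
Σwᵢyᵢ = 600·6 + 6·4 + 90·2 + 400·0 + 80·4 = 4124.
x* = 6208/1176 = 5.28, y* = 4124/1176 = 3.51.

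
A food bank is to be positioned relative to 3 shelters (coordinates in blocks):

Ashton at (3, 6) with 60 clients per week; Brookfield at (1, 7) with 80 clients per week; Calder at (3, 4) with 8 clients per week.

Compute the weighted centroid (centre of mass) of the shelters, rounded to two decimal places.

The minimiser of Σwᵢ‖p−pᵢ‖² is the weighted centroid p* = (Σwᵢpᵢ)/(Σwᵢ).
Σwᵢ = 148.
Σwᵢxᵢ = 60·3 + 80·1 + 8·3 = 284.
Σwᵢyᵢ = 60·6 + 80·7 + 8·4 = 952.
x* = 284/148 = 1.92, y* = 952/148 = 6.43.

(1.92, 6.43)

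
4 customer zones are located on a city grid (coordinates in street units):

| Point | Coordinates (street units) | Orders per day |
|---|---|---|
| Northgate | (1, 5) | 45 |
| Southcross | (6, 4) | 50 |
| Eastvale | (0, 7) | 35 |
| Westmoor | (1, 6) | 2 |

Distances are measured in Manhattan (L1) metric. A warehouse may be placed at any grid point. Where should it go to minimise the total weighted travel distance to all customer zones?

Manhattan distance separates: Σwᵢ(|x−xᵢ|+|y−yᵢ|) = Σwᵢ|x−xᵢ| + Σwᵢ|y−yᵢ|, so x and y are optimised independently as 1-D weighted medians.
Total weight W = 132; half = 66.
x-coordinate, sorted with cumulative weight:
  x=0 (Eastvale, w=35) cum 35
  x=1 (Northgate, w=45) cum 80  ← median
  x=1 (Westmoor, w=2) cum 82
  x=6 (Southcross, w=50) cum 132
⇒ x* = 1
y-coordinate, sorted with cumulative weight:
  y=4 (Southcross, w=50) cum 50
  y=5 (Northgate, w=45) cum 95  ← median
  y=6 (Westmoor, w=2) cum 97
  y=7 (Eastvale, w=35) cum 132
⇒ y* = 5

(1, 5)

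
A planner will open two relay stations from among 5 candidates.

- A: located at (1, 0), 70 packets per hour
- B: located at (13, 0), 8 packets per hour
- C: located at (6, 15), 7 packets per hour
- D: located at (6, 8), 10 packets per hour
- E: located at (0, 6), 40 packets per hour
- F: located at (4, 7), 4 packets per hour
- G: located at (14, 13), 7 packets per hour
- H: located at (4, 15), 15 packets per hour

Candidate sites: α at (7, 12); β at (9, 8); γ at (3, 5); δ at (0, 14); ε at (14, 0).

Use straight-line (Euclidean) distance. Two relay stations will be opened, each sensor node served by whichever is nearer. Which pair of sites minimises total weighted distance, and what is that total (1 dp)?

Evaluate every pair (each demand assigned to the nearer of the two):
  {α, γ}: total = 778.3
  {γ, δ}: total = 843.9
  {β, γ}: total = 845.8
  {γ, ε}: total = 877.7
  {β, δ}: total = 1387.8
  {α, β}: total = 1418.0
  {β, ε}: total = 1451.0
  {α, ε}: total = 1486.6
  {δ, ε}: total = 1550.5
  {α, δ}: total = 1564.5
Best pair: {α, γ} with total 778.3.

{α, γ}, total 778.3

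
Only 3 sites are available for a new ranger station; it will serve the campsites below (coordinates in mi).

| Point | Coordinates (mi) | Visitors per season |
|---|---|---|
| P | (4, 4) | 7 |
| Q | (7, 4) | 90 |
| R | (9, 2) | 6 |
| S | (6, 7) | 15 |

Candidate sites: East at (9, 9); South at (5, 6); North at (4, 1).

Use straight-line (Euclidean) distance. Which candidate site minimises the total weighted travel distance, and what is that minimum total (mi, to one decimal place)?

Total weighted distance at each candidate:
  East (9, 9): total = 630.2
  South (5, 6): total = 325.4
  North (4, 1): total = 528.3
Minimum is at South with total 325.4 mi.

South, total 325.4 mi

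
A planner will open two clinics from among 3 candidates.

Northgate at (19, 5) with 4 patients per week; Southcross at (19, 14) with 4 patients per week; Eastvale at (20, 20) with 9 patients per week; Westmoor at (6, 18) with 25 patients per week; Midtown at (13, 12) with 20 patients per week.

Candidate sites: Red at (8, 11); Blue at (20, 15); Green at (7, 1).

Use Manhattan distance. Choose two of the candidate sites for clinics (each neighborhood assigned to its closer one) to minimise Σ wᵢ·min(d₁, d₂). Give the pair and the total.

{Red, Blue}, total 442

Evaluate every pair (each demand assigned to the nearer of the two):
  {Red, Blue}: total = 442
  {Red, Green}: total = 654
  {Blue, Green}: total = 722
Best pair: {Red, Blue} with total 442.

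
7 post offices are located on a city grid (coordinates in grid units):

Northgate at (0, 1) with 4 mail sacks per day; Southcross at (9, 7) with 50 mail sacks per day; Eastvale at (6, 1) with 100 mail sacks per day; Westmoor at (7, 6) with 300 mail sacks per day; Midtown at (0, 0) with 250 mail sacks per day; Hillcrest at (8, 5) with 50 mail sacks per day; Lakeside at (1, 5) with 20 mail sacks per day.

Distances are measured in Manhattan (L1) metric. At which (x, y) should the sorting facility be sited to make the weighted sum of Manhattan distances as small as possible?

Manhattan distance separates: Σwᵢ(|x−xᵢ|+|y−yᵢ|) = Σwᵢ|x−xᵢ| + Σwᵢ|y−yᵢ|, so x and y are optimised independently as 1-D weighted medians.
Total weight W = 774; half = 387.
x-coordinate, sorted with cumulative weight:
  x=0 (Northgate, w=4) cum 4
  x=0 (Midtown, w=250) cum 254
  x=1 (Lakeside, w=20) cum 274
  x=6 (Eastvale, w=100) cum 374
  x=7 (Westmoor, w=300) cum 674  ← median
  x=8 (Hillcrest, w=50) cum 724
  x=9 (Southcross, w=50) cum 774
⇒ x* = 7
y-coordinate, sorted with cumulative weight:
  y=0 (Midtown, w=250) cum 250
  y=1 (Northgate, w=4) cum 254
  y=1 (Eastvale, w=100) cum 354
  y=5 (Hillcrest, w=50) cum 404  ← median
  y=5 (Lakeside, w=20) cum 424
  y=6 (Westmoor, w=300) cum 724
  y=7 (Southcross, w=50) cum 774
⇒ y* = 5

(7, 5)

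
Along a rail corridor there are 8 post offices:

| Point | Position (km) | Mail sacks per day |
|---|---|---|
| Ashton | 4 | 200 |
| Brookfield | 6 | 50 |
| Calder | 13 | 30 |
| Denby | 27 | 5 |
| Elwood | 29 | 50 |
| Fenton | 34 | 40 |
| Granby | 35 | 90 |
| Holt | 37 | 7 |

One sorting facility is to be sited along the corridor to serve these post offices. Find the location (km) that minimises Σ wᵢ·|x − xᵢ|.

x = 6

For a sum of weighted absolute distances on a line, the optimum is the weighted median (not the mean). Total weight W = 472; half-weight = 236.
Sort by position and accumulate weight:
  km 4 (Ashton, w=200) → cum 200
  km 6 (Brookfield, w=50) → cum 250  ≥ 236 → median here
  km 13 (Calder, w=30) → cum 280
  km 27 (Denby, w=5) → cum 285
  km 29 (Elwood, w=50) → cum 335
  km 34 (Fenton, w=40) → cum 375
  km 35 (Granby, w=90) → cum 465
  km 37 (Holt, w=7) → cum 472
Optimal location: km 6.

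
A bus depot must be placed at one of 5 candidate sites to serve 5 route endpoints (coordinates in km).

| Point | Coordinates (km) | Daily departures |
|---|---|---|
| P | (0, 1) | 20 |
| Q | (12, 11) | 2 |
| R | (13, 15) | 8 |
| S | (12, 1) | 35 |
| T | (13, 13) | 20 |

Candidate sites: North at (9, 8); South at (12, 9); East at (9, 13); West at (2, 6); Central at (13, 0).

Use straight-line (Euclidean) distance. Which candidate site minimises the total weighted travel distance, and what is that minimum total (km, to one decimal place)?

North, total 695.6 km

Total weighted distance at each candidate:
  North (9, 8): total = 695.6
  South (12, 9): total = 703.6
  East (9, 13): total = 855.9
  West (2, 6): total = 895.8
  Central (13, 0): total = 712.4
Minimum is at North with total 695.6 km.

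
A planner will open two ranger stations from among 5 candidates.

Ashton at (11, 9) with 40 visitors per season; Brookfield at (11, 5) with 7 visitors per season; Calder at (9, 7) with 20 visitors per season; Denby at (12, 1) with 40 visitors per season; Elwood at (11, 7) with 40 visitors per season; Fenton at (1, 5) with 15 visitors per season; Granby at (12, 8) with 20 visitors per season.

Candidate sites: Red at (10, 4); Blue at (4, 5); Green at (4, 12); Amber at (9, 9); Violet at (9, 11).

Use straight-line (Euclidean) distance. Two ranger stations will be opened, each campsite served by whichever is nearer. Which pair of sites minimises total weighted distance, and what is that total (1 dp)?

Evaluate every pair (each demand assigned to the nearer of the two):
  {Red, Amber}: total = 584.7
  {Red, Violet}: total = 677.7
  {Red, Blue}: total = 682.3
  {Blue, Amber}: total = 714.4
  {Red, Green}: total = 751.5
  {Green, Amber}: total = 783.7
  {Amber, Violet}: total = 803.6
  {Blue, Violet}: total = 903.9
  {Green, Violet}: total = 1033.0
  {Blue, Green}: total = 1326.2
Best pair: {Red, Amber} with total 584.7.

{Red, Amber}, total 584.7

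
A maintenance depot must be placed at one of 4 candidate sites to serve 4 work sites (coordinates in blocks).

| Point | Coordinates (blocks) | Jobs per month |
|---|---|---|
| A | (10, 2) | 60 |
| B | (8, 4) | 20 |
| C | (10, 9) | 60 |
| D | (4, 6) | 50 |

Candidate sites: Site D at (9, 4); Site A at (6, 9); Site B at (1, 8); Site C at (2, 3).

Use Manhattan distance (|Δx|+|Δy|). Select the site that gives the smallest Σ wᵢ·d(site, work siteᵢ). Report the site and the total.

Total weighted distance at each candidate:
  Site D (9, 4): total = 910
  Site A (6, 9): total = 1290
  Site B (1, 8): total = 1970
  Site C (2, 3): total = 1770
Minimum is at Site D with total 910 blocks.

Site D, total 910 blocks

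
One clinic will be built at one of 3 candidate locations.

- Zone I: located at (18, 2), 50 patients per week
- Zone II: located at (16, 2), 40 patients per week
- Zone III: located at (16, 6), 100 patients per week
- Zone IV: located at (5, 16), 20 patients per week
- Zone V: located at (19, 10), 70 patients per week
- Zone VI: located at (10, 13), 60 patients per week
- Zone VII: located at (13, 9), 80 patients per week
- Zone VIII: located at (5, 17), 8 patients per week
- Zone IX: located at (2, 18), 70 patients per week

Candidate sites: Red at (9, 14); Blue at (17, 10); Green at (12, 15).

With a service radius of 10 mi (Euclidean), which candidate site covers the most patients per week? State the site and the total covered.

Coverage radius r = 10 mi; a point is covered iff (Δx)²+(Δy)² ≤ 10² = 100.
  Red (9, 14): covers {Zone IV, Zone VI, Zone VII, Zone VIII, Zone IX} → 238
  Blue (17, 10): covers {Zone I, Zone II, Zone III, Zone V, Zone VI, Zone VII} → 400
  Green (12, 15): covers {Zone III, Zone IV, Zone V, Zone VI, Zone VII, Zone VIII} → 338
Maximum coverage at Blue: 400 patients per week.

Blue, covering 400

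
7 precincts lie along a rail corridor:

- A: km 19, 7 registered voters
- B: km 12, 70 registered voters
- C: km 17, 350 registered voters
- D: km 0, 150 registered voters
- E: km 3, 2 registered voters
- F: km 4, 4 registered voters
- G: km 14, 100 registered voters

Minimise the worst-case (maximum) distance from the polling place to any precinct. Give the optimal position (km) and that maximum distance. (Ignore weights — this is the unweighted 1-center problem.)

location 9.5, max distance 9.5

The 1-center on a line is the midpoint of the two extreme points: leftmost at 0, rightmost at 19.
Optimal location = (0 + 19)/2 = 9.5; maximum distance = (19 − 0)/2 = 9.5.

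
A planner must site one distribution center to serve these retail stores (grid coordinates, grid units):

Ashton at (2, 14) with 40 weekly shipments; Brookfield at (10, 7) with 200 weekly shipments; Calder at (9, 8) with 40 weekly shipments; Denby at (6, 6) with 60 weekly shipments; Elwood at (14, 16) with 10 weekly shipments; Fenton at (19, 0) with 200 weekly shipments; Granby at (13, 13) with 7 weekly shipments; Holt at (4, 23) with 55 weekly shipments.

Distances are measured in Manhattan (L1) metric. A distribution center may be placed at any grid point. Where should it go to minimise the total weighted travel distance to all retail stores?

(10, 7)

Manhattan distance separates: Σwᵢ(|x−xᵢ|+|y−yᵢ|) = Σwᵢ|x−xᵢ| + Σwᵢ|y−yᵢ|, so x and y are optimised independently as 1-D weighted medians.
Total weight W = 612; half = 306.
x-coordinate, sorted with cumulative weight:
  x=2 (Ashton, w=40) cum 40
  x=4 (Holt, w=55) cum 95
  x=6 (Denby, w=60) cum 155
  x=9 (Calder, w=40) cum 195
  x=10 (Brookfield, w=200) cum 395  ← median
  x=13 (Granby, w=7) cum 402
  x=14 (Elwood, w=10) cum 412
  x=19 (Fenton, w=200) cum 612
⇒ x* = 10
y-coordinate, sorted with cumulative weight:
  y=0 (Fenton, w=200) cum 200
  y=6 (Denby, w=60) cum 260
  y=7 (Brookfield, w=200) cum 460  ← median
  y=8 (Calder, w=40) cum 500
  y=13 (Granby, w=7) cum 507
  y=14 (Ashton, w=40) cum 547
  y=16 (Elwood, w=10) cum 557
  y=23 (Holt, w=55) cum 612
⇒ y* = 7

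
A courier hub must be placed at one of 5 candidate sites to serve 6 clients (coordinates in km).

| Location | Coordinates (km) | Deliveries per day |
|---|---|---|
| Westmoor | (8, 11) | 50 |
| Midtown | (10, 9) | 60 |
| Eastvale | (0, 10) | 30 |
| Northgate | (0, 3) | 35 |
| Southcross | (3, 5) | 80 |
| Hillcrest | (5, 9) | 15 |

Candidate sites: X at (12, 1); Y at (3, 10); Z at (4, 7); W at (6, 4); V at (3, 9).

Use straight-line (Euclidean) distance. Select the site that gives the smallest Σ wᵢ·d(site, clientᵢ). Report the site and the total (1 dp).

Z, total 1222.7 km

Total weighted distance at each candidate:
  X (12, 1): total = 2856.4
  Y (3, 10): total = 1469.3
  Z (4, 7): total = 1222.7
  W (6, 4): total = 1545.1
  V (3, 9): total = 1368.9
Minimum is at Z with total 1222.7 km.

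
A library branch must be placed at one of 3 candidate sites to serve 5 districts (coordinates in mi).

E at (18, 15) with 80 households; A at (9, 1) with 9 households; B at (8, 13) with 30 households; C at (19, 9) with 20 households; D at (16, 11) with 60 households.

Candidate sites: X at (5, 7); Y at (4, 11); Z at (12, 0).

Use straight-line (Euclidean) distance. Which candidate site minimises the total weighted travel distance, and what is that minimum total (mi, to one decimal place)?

Y, total 2422.3 mi

Total weighted distance at each candidate:
  X (5, 7): total = 2472.4
  Y (4, 11): total = 2422.3
  Z (12, 0): total = 2659.3
Minimum is at Y with total 2422.3 mi.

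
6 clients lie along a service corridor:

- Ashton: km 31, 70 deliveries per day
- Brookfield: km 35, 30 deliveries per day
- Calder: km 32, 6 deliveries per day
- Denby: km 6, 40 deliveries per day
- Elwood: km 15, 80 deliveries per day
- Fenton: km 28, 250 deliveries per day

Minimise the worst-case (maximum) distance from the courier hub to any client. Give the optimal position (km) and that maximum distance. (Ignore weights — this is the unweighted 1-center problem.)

The 1-center on a line is the midpoint of the two extreme points: leftmost at 6, rightmost at 35.
Optimal location = (6 + 35)/2 = 20.5; maximum distance = (35 − 6)/2 = 14.5.

location 20.5, max distance 14.5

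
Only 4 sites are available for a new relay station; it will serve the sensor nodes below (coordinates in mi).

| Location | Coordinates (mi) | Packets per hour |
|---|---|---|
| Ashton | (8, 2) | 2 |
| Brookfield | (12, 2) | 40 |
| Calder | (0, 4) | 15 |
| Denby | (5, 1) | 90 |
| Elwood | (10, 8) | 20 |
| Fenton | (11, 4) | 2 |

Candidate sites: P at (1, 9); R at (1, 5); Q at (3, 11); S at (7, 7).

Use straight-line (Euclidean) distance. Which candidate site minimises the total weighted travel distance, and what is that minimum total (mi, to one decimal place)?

S, total 1049.7 mi

Total weighted distance at each candidate:
  P (1, 9): total = 1626.3
  R (1, 5): total = 1211.5
  Q (3, 11): total = 1735.3
  S (7, 7): total = 1049.7
Minimum is at S with total 1049.7 mi.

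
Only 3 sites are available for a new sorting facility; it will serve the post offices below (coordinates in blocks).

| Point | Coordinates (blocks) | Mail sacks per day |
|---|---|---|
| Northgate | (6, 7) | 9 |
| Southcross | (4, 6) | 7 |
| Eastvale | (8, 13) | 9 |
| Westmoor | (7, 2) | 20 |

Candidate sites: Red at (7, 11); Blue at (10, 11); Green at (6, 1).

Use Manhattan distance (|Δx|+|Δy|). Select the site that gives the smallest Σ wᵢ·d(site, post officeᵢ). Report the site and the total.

Green, total 269 blocks

Total weighted distance at each candidate:
  Red (7, 11): total = 308
  Blue (10, 11): total = 425
  Green (6, 1): total = 269
Minimum is at Green with total 269 blocks.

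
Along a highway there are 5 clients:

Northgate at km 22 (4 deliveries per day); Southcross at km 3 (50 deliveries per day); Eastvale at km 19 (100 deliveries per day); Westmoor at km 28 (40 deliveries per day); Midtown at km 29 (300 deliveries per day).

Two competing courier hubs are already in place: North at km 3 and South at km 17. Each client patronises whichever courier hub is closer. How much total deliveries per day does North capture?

The indifferent point is the midpoint (3+17)/2 = 10; clients left of it (closer to North at 3) go to North, those right go to South.
  Southcross at 3 (w=50) → North
  Eastvale at 19 (w=100) → South
  Northgate at 22 (w=4) → South
  Westmoor at 28 (w=40) → South
  Midtown at 29 (w=300) → South
North captures 50; South captures 444.

50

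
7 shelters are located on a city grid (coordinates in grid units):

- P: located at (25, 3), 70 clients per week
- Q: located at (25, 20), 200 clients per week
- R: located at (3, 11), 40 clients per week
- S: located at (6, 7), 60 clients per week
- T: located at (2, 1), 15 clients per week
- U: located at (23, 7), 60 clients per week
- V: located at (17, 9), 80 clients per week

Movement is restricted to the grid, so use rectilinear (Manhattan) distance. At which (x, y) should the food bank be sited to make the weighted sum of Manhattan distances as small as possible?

Manhattan distance separates: Σwᵢ(|x−xᵢ|+|y−yᵢ|) = Σwᵢ|x−xᵢ| + Σwᵢ|y−yᵢ|, so x and y are optimised independently as 1-D weighted medians.
Total weight W = 525; half = 262.5.
x-coordinate, sorted with cumulative weight:
  x=2 (T, w=15) cum 15
  x=3 (R, w=40) cum 55
  x=6 (S, w=60) cum 115
  x=17 (V, w=80) cum 195
  x=23 (U, w=60) cum 255
  x=25 (P, w=70) cum 325  ← median
  x=25 (Q, w=200) cum 525
⇒ x* = 25
y-coordinate, sorted with cumulative weight:
  y=1 (T, w=15) cum 15
  y=3 (P, w=70) cum 85
  y=7 (S, w=60) cum 145
  y=7 (U, w=60) cum 205
  y=9 (V, w=80) cum 285  ← median
  y=11 (R, w=40) cum 325
  y=20 (Q, w=200) cum 525
⇒ y* = 9

(25, 9)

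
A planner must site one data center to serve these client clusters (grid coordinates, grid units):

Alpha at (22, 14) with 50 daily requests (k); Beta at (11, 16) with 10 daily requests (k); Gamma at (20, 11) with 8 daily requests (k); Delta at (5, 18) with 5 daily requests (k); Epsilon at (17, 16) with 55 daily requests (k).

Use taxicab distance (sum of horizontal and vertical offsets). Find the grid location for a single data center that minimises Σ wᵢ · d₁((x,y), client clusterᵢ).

Manhattan distance separates: Σwᵢ(|x−xᵢ|+|y−yᵢ|) = Σwᵢ|x−xᵢ| + Σwᵢ|y−yᵢ|, so x and y are optimised independently as 1-D weighted medians.
Total weight W = 128; half = 64.
x-coordinate, sorted with cumulative weight:
  x=5 (Delta, w=5) cum 5
  x=11 (Beta, w=10) cum 15
  x=17 (Epsilon, w=55) cum 70  ← median
  x=20 (Gamma, w=8) cum 78
  x=22 (Alpha, w=50) cum 128
⇒ x* = 17
y-coordinate, sorted with cumulative weight:
  y=11 (Gamma, w=8) cum 8
  y=14 (Alpha, w=50) cum 58
  y=16 (Beta, w=10) cum 68  ← median
  y=16 (Epsilon, w=55) cum 123
  y=18 (Delta, w=5) cum 128
⇒ y* = 16

(17, 16)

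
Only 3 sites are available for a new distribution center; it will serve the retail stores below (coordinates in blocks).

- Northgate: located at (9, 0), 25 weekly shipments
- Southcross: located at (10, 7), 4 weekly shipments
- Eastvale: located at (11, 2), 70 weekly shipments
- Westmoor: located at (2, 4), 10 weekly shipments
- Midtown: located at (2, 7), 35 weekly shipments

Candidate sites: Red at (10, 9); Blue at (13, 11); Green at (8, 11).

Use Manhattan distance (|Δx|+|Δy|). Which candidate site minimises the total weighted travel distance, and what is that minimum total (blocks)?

Total weighted distance at each candidate:
  Red (10, 9): total = 1298
  Blue (13, 11): total = 1878
  Green (8, 11): total = 1644
Minimum is at Red with total 1298 blocks.

Red, total 1298 blocks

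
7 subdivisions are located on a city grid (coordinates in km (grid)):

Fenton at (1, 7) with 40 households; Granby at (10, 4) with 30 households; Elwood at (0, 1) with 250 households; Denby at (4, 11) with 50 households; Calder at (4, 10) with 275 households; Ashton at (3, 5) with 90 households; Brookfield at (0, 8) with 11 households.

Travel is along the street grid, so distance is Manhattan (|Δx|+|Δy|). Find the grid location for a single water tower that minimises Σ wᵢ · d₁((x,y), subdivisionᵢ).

(3, 7)

Manhattan distance separates: Σwᵢ(|x−xᵢ|+|y−yᵢ|) = Σwᵢ|x−xᵢ| + Σwᵢ|y−yᵢ|, so x and y are optimised independently as 1-D weighted medians.
Total weight W = 746; half = 373.
x-coordinate, sorted with cumulative weight:
  x=0 (Elwood, w=250) cum 250
  x=0 (Brookfield, w=11) cum 261
  x=1 (Fenton, w=40) cum 301
  x=3 (Ashton, w=90) cum 391  ← median
  x=4 (Denby, w=50) cum 441
  x=4 (Calder, w=275) cum 716
  x=10 (Granby, w=30) cum 746
⇒ x* = 3
y-coordinate, sorted with cumulative weight:
  y=1 (Elwood, w=250) cum 250
  y=4 (Granby, w=30) cum 280
  y=5 (Ashton, w=90) cum 370
  y=7 (Fenton, w=40) cum 410  ← median
  y=8 (Brookfield, w=11) cum 421
  y=10 (Calder, w=275) cum 696
  y=11 (Denby, w=50) cum 746
⇒ y* = 7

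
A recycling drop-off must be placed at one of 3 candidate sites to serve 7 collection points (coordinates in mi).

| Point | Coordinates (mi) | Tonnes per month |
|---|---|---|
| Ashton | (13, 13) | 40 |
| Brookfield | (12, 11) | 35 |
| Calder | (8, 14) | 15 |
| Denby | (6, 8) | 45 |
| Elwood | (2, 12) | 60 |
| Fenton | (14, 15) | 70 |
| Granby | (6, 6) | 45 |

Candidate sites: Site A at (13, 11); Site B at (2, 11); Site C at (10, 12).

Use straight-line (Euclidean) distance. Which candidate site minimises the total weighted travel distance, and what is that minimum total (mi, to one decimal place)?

Total weighted distance at each candidate:
  Site A (13, 11): total = 1883.6
  Site B (2, 11): total = 2356.4
  Site C (10, 12): total = 1656.2
Minimum is at Site C with total 1656.2 mi.

Site C, total 1656.2 mi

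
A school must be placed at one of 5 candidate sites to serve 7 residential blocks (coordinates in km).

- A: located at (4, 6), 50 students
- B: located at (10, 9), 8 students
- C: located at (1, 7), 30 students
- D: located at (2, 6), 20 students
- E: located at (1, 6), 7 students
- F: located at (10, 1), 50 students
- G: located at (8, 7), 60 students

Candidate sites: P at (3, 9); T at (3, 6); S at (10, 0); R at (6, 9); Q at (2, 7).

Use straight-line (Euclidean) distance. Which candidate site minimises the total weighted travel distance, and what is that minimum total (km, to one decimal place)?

T, total 948.1 km

Total weighted distance at each candidate:
  P (3, 9): total = 1242.1
  T (3, 6): total = 948.1
  S (10, 0): total = 1600.8
  R (6, 9): total = 1131.6
  Q (2, 7): total = 1097.7
Minimum is at T with total 948.1 km.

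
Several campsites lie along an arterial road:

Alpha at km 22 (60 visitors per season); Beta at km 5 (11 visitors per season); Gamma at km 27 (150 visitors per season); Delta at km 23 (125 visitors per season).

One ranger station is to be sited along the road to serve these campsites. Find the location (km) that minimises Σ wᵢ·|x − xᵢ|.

x = 23

For a sum of weighted absolute distances on a line, the optimum is the weighted median (not the mean). Total weight W = 346; half-weight = 173.
Sort by position and accumulate weight:
  km 5 (Beta, w=11) → cum 11
  km 22 (Alpha, w=60) → cum 71
  km 23 (Delta, w=125) → cum 196  ≥ 173 → median here
  km 27 (Gamma, w=150) → cum 346
Optimal location: km 23.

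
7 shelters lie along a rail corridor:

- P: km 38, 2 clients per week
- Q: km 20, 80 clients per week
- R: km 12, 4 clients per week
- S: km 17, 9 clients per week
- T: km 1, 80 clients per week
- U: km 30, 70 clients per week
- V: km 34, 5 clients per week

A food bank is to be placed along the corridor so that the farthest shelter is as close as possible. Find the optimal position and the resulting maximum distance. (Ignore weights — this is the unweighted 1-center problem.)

location 19.5, max distance 18.5

The 1-center on a line is the midpoint of the two extreme points: leftmost at 1, rightmost at 38.
Optimal location = (1 + 38)/2 = 19.5; maximum distance = (38 − 1)/2 = 18.5.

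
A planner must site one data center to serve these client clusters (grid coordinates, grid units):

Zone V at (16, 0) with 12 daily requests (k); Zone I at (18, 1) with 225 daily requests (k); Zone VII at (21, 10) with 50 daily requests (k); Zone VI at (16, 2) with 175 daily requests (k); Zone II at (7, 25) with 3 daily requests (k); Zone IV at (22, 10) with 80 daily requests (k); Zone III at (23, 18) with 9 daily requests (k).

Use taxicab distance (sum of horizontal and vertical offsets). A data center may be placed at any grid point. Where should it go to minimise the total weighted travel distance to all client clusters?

Manhattan distance separates: Σwᵢ(|x−xᵢ|+|y−yᵢ|) = Σwᵢ|x−xᵢ| + Σwᵢ|y−yᵢ|, so x and y are optimised independently as 1-D weighted medians.
Total weight W = 554; half = 277.
x-coordinate, sorted with cumulative weight:
  x=7 (Zone II, w=3) cum 3
  x=16 (Zone V, w=12) cum 15
  x=16 (Zone VI, w=175) cum 190
  x=18 (Zone I, w=225) cum 415  ← median
  x=21 (Zone VII, w=50) cum 465
  x=22 (Zone IV, w=80) cum 545
  x=23 (Zone III, w=9) cum 554
⇒ x* = 18
y-coordinate, sorted with cumulative weight:
  y=0 (Zone V, w=12) cum 12
  y=1 (Zone I, w=225) cum 237
  y=2 (Zone VI, w=175) cum 412  ← median
  y=10 (Zone VII, w=50) cum 462
  y=10 (Zone IV, w=80) cum 542
  y=18 (Zone III, w=9) cum 551
  y=25 (Zone II, w=3) cum 554
⇒ y* = 2

(18, 2)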